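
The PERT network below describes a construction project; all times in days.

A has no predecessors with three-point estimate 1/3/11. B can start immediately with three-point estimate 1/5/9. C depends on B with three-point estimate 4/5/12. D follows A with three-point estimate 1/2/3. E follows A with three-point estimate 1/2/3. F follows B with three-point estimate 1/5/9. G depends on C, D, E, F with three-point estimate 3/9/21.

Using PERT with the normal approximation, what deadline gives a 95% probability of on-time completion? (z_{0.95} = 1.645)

26.8 days

te_A = (1 + 4·3 + 11)/6 = 24/6 = 4; σ²_A = ((11−1)/6)² = 2.778
te_B = (1 + 4·5 + 9)/6 = 30/6 = 5; σ²_B = ((9−1)/6)² = 1.778
te_C = (4 + 4·5 + 12)/6 = 36/6 = 6; σ²_C = ((12−4)/6)² = 1.778
te_D = (1 + 4·2 + 3)/6 = 12/6 = 2; σ²_D = ((3−1)/6)² = 0.111
te_E = (1 + 4·2 + 3)/6 = 12/6 = 2; σ²_E = ((3−1)/6)² = 0.111
te_F = (1 + 4·5 + 9)/6 = 30/6 = 5; σ²_F = ((9−1)/6)² = 1.778
te_G = (3 + 4·9 + 21)/6 = 60/6 = 10; σ²_G = ((21−3)/6)² = 9.000

Forward pass:
ES_A = 0; EF_A = 4
ES_B = 0; EF_B = 5
ES_C = 5; EF_C = 5+6 = 11
ES_D = 4; EF_D = 4+2 = 6
ES_E = 4; EF_E = 4+2 = 6
ES_F = 5; EF_F = 5+5 = 10
ES_G = max(EF_C=11, EF_D=6, EF_E=6, EF_F=10) = 11; EF_G = 11+10 = 21
Expected project duration μ = 21 days. Critical path: B → C → G.

Variance along critical path = 1.778 + 1.778 + 9.000 = 12.556; σ = 3.543 days.
D = μ + z·σ = 21 + 1.645·3.543 = 26.8 days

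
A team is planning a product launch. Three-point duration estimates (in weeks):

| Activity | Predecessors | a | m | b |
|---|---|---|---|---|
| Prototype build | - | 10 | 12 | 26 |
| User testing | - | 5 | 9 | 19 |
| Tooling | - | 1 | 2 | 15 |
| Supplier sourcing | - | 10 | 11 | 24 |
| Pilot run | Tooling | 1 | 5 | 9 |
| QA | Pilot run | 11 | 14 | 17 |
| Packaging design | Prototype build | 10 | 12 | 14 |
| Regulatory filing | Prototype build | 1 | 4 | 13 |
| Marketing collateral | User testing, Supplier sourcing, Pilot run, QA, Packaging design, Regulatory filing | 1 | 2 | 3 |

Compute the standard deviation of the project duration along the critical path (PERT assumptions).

2.77 weeks

te_Prototype build = (10 + 4·12 + 26)/6 = 84/6 = 14; σ²_Prototype build = ((26−10)/6)² = 7.111
te_User testing = (5 + 4·9 + 19)/6 = 60/6 = 10; σ²_User testing = ((19−5)/6)² = 5.444
te_Tooling = (1 + 4·2 + 15)/6 = 24/6 = 4; σ²_Tooling = ((15−1)/6)² = 5.444
te_Supplier sourcing = (10 + 4·11 + 24)/6 = 78/6 = 13; σ²_Supplier sourcing = ((24−10)/6)² = 5.444
te_Pilot run = (1 + 4·5 + 9)/6 = 30/6 = 5; σ²_Pilot run = ((9−1)/6)² = 1.778
te_QA = (11 + 4·14 + 17)/6 = 84/6 = 14; σ²_QA = ((17−11)/6)² = 1.000
te_Packaging design = (10 + 4·12 + 14)/6 = 72/6 = 12; σ²_Packaging design = ((14−10)/6)² = 0.444
te_Regulatory filing = (1 + 4·4 + 13)/6 = 30/6 = 5; σ²_Regulatory filing = ((13−1)/6)² = 4.000
te_Marketing collateral = (1 + 4·2 + 3)/6 = 12/6 = 2; σ²_Marketing collateral = ((3−1)/6)² = 0.111

Forward pass:
ES_Prototype build = 0; EF_Prototype build = 14
ES_User testing = 0; EF_User testing = 10
ES_Tooling = 0; EF_Tooling = 4
ES_Supplier sourcing = 0; EF_Supplier sourcing = 13
ES_Pilot run = 4; EF_Pilot run = 4+5 = 9
ES_QA = 9; EF_QA = 9+14 = 23
ES_Packaging design = 14; EF_Packaging design = 14+12 = 26
ES_Regulatory filing = 14; EF_Regulatory filing = 14+5 = 19
ES_Marketing collateral = max(EF_User testing=10, EF_Supplier sourcing=13, EF_Pilot run=9, EF_QA=23, EF_Packaging design=26, EF_Regulatory filing=19) = 26; EF_Marketing collateral = 26+2 = 28
Expected project duration μ = 28 weeks. Critical path: Prototype build → Packaging design → Marketing collateral.

Variance along critical path = 7.111 + 0.444 + 0.111 = 7.667
σ = √7.667 = 2.769 weeks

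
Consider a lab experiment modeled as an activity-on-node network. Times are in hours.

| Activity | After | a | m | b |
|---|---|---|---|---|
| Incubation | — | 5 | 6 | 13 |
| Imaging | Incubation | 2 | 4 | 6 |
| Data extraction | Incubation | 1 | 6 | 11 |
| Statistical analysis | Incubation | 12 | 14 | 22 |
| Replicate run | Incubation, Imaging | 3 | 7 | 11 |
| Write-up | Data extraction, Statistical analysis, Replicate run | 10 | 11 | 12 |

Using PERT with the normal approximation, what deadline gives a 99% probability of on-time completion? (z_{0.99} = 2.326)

38.0 hours

te_Incubation = (5 + 4·6 + 13)/6 = 42/6 = 7; σ²_Incubation = ((13−5)/6)² = 1.778
te_Imaging = (2 + 4·4 + 6)/6 = 24/6 = 4; σ²_Imaging = ((6−2)/6)² = 0.444
te_Data extraction = (1 + 4·6 + 11)/6 = 36/6 = 6; σ²_Data extraction = ((11−1)/6)² = 2.778
te_Statistical analysis = (12 + 4·14 + 22)/6 = 90/6 = 15; σ²_Statistical analysis = ((22−12)/6)² = 2.778
te_Replicate run = (3 + 4·7 + 11)/6 = 42/6 = 7; σ²_Replicate run = ((11−3)/6)² = 1.778
te_Write-up = (10 + 4·11 + 12)/6 = 66/6 = 11; σ²_Write-up = ((12−10)/6)² = 0.111

Forward pass:
ES_Incubation = 0; EF_Incubation = 7
ES_Imaging = 7; EF_Imaging = 7+4 = 11
ES_Data extraction = 7; EF_Data extraction = 7+6 = 13
ES_Statistical analysis = 7; EF_Statistical analysis = 7+15 = 22
ES_Replicate run = max(EF_Incubation=7, EF_Imaging=11) = 11; EF_Replicate run = 11+7 = 18
ES_Write-up = max(EF_Data extraction=13, EF_Statistical analysis=22, EF_Replicate run=18) = 22; EF_Write-up = 22+11 = 33
Expected project duration μ = 33 hours. Critical path: Incubation → Statistical analysis → Write-up.

Variance along critical path = 1.778 + 2.778 + 0.111 = 4.667; σ = 2.160 hours.
D = μ + z·σ = 33 + 2.326·2.160 = 38.0 hours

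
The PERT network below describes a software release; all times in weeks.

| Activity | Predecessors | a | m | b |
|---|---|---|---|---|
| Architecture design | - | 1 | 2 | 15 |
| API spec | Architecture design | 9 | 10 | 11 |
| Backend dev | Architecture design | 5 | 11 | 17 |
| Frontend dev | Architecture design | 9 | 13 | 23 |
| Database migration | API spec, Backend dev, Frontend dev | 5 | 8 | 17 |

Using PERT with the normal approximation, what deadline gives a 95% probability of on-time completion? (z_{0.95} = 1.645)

te_Architecture design = (1 + 4·2 + 15)/6 = 24/6 = 4; σ²_Architecture design = ((15−1)/6)² = 5.444
te_API spec = (9 + 4·10 + 11)/6 = 60/6 = 10; σ²_API spec = ((11−9)/6)² = 0.111
te_Backend dev = (5 + 4·11 + 17)/6 = 66/6 = 11; σ²_Backend dev = ((17−5)/6)² = 4.000
te_Frontend dev = (9 + 4·13 + 23)/6 = 84/6 = 14; σ²_Frontend dev = ((23−9)/6)² = 5.444
te_Database migration = (5 + 4·8 + 17)/6 = 54/6 = 9; σ²_Database migration = ((17−5)/6)² = 4.000

Forward pass:
ES_Architecture design = 0; EF_Architecture design = 4
ES_API spec = 4; EF_API spec = 4+10 = 14
ES_Backend dev = 4; EF_Backend dev = 4+11 = 15
ES_Frontend dev = 4; EF_Frontend dev = 4+14 = 18
ES_Database migration = max(EF_API spec=14, EF_Backend dev=15, EF_Frontend dev=18) = 18; EF_Database migration = 18+9 = 27
Expected project duration μ = 27 weeks. Critical path: Architecture design → Frontend dev → Database migration.

Variance along critical path = 5.444 + 5.444 + 4.000 = 14.889; σ = 3.859 weeks.
D = μ + z·σ = 27 + 1.645·3.859 = 33.3 weeks

33.3 weeks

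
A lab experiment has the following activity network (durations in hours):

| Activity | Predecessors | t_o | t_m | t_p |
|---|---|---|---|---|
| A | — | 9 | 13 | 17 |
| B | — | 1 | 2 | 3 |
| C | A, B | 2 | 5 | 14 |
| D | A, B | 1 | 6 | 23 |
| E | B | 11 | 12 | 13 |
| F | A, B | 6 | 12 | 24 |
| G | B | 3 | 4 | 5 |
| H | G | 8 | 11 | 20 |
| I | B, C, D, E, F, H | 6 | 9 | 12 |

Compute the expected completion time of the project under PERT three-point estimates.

te_A = (9 + 4·13 + 17)/6 = 78/6 = 13
te_B = (1 + 4·2 + 3)/6 = 12/6 = 2
te_C = (2 + 4·5 + 14)/6 = 36/6 = 6
te_D = (1 + 4·6 + 23)/6 = 48/6 = 8
te_E = (11 + 4·12 + 13)/6 = 72/6 = 12
te_F = (6 + 4·12 + 24)/6 = 78/6 = 13
te_G = (3 + 4·4 + 5)/6 = 24/6 = 4
te_H = (8 + 4·11 + 20)/6 = 72/6 = 12
te_I = (6 + 4·9 + 12)/6 = 54/6 = 9

Forward pass:
ES_A = 0; EF_A = 13
ES_B = 0; EF_B = 2
ES_C = max(EF_A=13, EF_B=2) = 13; EF_C = 13+6 = 19
ES_D = max(EF_A=13, EF_B=2) = 13; EF_D = 13+8 = 21
ES_E = 2; EF_E = 2+12 = 14
ES_F = max(EF_A=13, EF_B=2) = 13; EF_F = 13+13 = 26
ES_G = 2; EF_G = 2+4 = 6
ES_H = 6; EF_H = 6+12 = 18
ES_I = max(EF_B=2, EF_C=19, EF_D=21, EF_E=14, EF_F=26, EF_H=18) = 26; EF_I = 26+9 = 35
Expected project duration μ = 35 hours. Critical path: A → F → I.

35 hours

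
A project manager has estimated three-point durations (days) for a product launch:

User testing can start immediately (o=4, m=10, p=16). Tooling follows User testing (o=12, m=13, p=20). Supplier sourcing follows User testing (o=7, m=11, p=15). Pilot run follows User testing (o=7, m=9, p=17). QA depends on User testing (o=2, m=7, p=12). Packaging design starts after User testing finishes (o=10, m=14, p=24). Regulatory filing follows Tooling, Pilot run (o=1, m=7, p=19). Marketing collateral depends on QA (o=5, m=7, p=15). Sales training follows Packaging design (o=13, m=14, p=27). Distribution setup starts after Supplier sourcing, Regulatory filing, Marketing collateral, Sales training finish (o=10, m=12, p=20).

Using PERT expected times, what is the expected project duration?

te_User testing = (4 + 4·10 + 16)/6 = 60/6 = 10
te_Tooling = (12 + 4·13 + 20)/6 = 84/6 = 14
te_Supplier sourcing = (7 + 4·11 + 15)/6 = 66/6 = 11
te_Pilot run = (7 + 4·9 + 17)/6 = 60/6 = 10
te_QA = (2 + 4·7 + 12)/6 = 42/6 = 7
te_Packaging design = (10 + 4·14 + 24)/6 = 90/6 = 15
te_Regulatory filing = (1 + 4·7 + 19)/6 = 48/6 = 8
te_Marketing collateral = (5 + 4·7 + 15)/6 = 48/6 = 8
te_Sales training = (13 + 4·14 + 27)/6 = 96/6 = 16
te_Distribution setup = (10 + 4·12 + 20)/6 = 78/6 = 13

Forward pass:
ES_User testing = 0; EF_User testing = 10
ES_Tooling = 10; EF_Tooling = 10+14 = 24
ES_Supplier sourcing = 10; EF_Supplier sourcing = 10+11 = 21
ES_Pilot run = 10; EF_Pilot run = 10+10 = 20
ES_QA = 10; EF_QA = 10+7 = 17
ES_Packaging design = 10; EF_Packaging design = 10+15 = 25
ES_Regulatory filing = max(EF_Tooling=24, EF_Pilot run=20) = 24; EF_Regulatory filing = 24+8 = 32
ES_Marketing collateral = 17; EF_Marketing collateral = 17+8 = 25
ES_Sales training = 25; EF_Sales training = 25+16 = 41
ES_Distribution setup = max(EF_Supplier sourcing=21, EF_Regulatory filing=32, EF_Marketing collateral=25, EF_Sales training=41) = 41; EF_Distribution setup = 41+13 = 54
Expected project duration μ = 54 days. Critical path: User testing → Packaging design → Sales training → Distribution setup.

54 days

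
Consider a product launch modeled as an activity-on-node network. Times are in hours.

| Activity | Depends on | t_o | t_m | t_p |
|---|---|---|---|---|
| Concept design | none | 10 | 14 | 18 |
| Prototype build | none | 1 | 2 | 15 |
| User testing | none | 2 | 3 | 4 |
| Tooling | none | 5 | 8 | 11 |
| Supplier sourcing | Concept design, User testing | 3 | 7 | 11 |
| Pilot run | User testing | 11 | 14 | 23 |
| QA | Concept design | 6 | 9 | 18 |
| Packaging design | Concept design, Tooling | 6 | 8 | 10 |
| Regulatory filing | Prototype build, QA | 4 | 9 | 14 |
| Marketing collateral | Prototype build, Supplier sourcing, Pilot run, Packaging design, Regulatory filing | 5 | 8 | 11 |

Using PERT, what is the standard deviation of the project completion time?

3.09 hours

te_Concept design = (10 + 4·14 + 18)/6 = 84/6 = 14; σ²_Concept design = ((18−10)/6)² = 1.778
te_Prototype build = (1 + 4·2 + 15)/6 = 24/6 = 4; σ²_Prototype build = ((15−1)/6)² = 5.444
te_User testing = (2 + 4·3 + 4)/6 = 18/6 = 3; σ²_User testing = ((4−2)/6)² = 0.111
te_Tooling = (5 + 4·8 + 11)/6 = 48/6 = 8; σ²_Tooling = ((11−5)/6)² = 1.000
te_Supplier sourcing = (3 + 4·7 + 11)/6 = 42/6 = 7; σ²_Supplier sourcing = ((11−3)/6)² = 1.778
te_Pilot run = (11 + 4·14 + 23)/6 = 90/6 = 15; σ²_Pilot run = ((23−11)/6)² = 4.000
te_QA = (6 + 4·9 + 18)/6 = 60/6 = 10; σ²_QA = ((18−6)/6)² = 4.000
te_Packaging design = (6 + 4·8 + 10)/6 = 48/6 = 8; σ²_Packaging design = ((10−6)/6)² = 0.444
te_Regulatory filing = (4 + 4·9 + 14)/6 = 54/6 = 9; σ²_Regulatory filing = ((14−4)/6)² = 2.778
te_Marketing collateral = (5 + 4·8 + 11)/6 = 48/6 = 8; σ²_Marketing collateral = ((11−5)/6)² = 1.000

Forward pass:
ES_Concept design = 0; EF_Concept design = 14
ES_Prototype build = 0; EF_Prototype build = 4
ES_User testing = 0; EF_User testing = 3
ES_Tooling = 0; EF_Tooling = 8
ES_Supplier sourcing = max(EF_Concept design=14, EF_User testing=3) = 14; EF_Supplier sourcing = 14+7 = 21
ES_Pilot run = 3; EF_Pilot run = 3+15 = 18
ES_QA = 14; EF_QA = 14+10 = 24
ES_Packaging design = max(EF_Concept design=14, EF_Tooling=8) = 14; EF_Packaging design = 14+8 = 22
ES_Regulatory filing = max(EF_Prototype build=4, EF_QA=24) = 24; EF_Regulatory filing = 24+9 = 33
ES_Marketing collateral = max(EF_Prototype build=4, EF_Supplier sourcing=21, EF_Pilot run=18, EF_Packaging design=22, EF_Regulatory filing=33) = 33; EF_Marketing collateral = 33+8 = 41
Expected project duration μ = 41 hours. Critical path: Concept design → QA → Regulatory filing → Marketing collateral.

Variance along critical path = 1.778 + 4.000 + 2.778 + 1.000 = 9.556
σ = √9.556 = 3.091 hours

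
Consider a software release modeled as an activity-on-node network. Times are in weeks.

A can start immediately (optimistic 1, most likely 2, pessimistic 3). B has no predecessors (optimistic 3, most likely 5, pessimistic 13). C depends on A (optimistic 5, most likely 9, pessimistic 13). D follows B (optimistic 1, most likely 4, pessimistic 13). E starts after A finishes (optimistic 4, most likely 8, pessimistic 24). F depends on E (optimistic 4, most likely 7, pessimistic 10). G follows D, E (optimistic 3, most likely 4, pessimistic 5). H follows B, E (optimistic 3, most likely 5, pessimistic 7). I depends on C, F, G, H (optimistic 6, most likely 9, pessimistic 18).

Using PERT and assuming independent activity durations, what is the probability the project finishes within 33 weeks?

0.840

te_A = (1 + 4·2 + 3)/6 = 12/6 = 2; σ²_A = ((3−1)/6)² = 0.111
te_B = (3 + 4·5 + 13)/6 = 36/6 = 6; σ²_B = ((13−3)/6)² = 2.778
te_C = (5 + 4·9 + 13)/6 = 54/6 = 9; σ²_C = ((13−5)/6)² = 1.778
te_D = (1 + 4·4 + 13)/6 = 30/6 = 5; σ²_D = ((13−1)/6)² = 4.000
te_E = (4 + 4·8 + 24)/6 = 60/6 = 10; σ²_E = ((24−4)/6)² = 11.111
te_F = (4 + 4·7 + 10)/6 = 42/6 = 7; σ²_F = ((10−4)/6)² = 1.000
te_G = (3 + 4·4 + 5)/6 = 24/6 = 4; σ²_G = ((5−3)/6)² = 0.111
te_H = (3 + 4·5 + 7)/6 = 30/6 = 5; σ²_H = ((7−3)/6)² = 0.444
te_I = (6 + 4·9 + 18)/6 = 60/6 = 10; σ²_I = ((18−6)/6)² = 4.000

Forward pass:
ES_A = 0; EF_A = 2
ES_B = 0; EF_B = 6
ES_C = 2; EF_C = 2+9 = 11
ES_D = 6; EF_D = 6+5 = 11
ES_E = 2; EF_E = 2+10 = 12
ES_F = 12; EF_F = 12+7 = 19
ES_G = max(EF_D=11, EF_E=12) = 12; EF_G = 12+4 = 16
ES_H = max(EF_B=6, EF_E=12) = 12; EF_H = 12+5 = 17
ES_I = max(EF_C=11, EF_F=19, EF_G=16, EF_H=17) = 19; EF_I = 19+10 = 29
Expected project duration μ = 29 weeks. Critical path: A → E → F → I.

Variance along critical path = 0.111 + 11.111 + 1.000 + 4.000 = 16.222; σ = √16.222 = 4.028 weeks.
Z = (33 − 29) / 4.028 = 0.993
P(T ≤ 33) = Φ(0.993) ≈ 0.840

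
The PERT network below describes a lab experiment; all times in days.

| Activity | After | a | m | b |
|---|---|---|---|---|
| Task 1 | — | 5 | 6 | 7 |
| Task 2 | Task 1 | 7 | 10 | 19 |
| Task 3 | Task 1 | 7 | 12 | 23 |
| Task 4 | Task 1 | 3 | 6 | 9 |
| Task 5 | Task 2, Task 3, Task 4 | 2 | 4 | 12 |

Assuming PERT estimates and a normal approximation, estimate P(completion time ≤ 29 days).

te_Task 1 = (5 + 4·6 + 7)/6 = 36/6 = 6; σ²_Task 1 = ((7−5)/6)² = 0.111
te_Task 2 = (7 + 4·10 + 19)/6 = 66/6 = 11; σ²_Task 2 = ((19−7)/6)² = 4.000
te_Task 3 = (7 + 4·12 + 23)/6 = 78/6 = 13; σ²_Task 3 = ((23−7)/6)² = 7.111
te_Task 4 = (3 + 4·6 + 9)/6 = 36/6 = 6; σ²_Task 4 = ((9−3)/6)² = 1.000
te_Task 5 = (2 + 4·4 + 12)/6 = 30/6 = 5; σ²_Task 5 = ((12−2)/6)² = 2.778

Forward pass:
ES_Task 1 = 0; EF_Task 1 = 6
ES_Task 2 = 6; EF_Task 2 = 6+11 = 17
ES_Task 3 = 6; EF_Task 3 = 6+13 = 19
ES_Task 4 = 6; EF_Task 4 = 6+6 = 12
ES_Task 5 = max(EF_Task 2=17, EF_Task 3=19, EF_Task 4=12) = 19; EF_Task 5 = 19+5 = 24
Expected project duration μ = 24 days. Critical path: Task 1 → Task 3 → Task 5.

Variance along critical path = 0.111 + 7.111 + 2.778 = 10.000; σ = √10.000 = 3.162 days.
Z = (29 − 24) / 3.162 = 1.581
P(T ≤ 29) = Φ(1.581) ≈ 0.943

0.943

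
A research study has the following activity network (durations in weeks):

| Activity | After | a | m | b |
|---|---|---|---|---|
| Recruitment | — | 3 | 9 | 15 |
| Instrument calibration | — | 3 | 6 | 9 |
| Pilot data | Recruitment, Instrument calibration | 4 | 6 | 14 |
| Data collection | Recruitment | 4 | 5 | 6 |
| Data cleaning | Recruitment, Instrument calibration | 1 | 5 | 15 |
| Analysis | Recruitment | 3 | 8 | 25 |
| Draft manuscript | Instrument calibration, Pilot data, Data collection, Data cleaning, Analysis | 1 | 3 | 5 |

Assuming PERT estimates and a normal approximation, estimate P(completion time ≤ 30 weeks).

te_Recruitment = (3 + 4·9 + 15)/6 = 54/6 = 9; σ²_Recruitment = ((15−3)/6)² = 4.000
te_Instrument calibration = (3 + 4·6 + 9)/6 = 36/6 = 6; σ²_Instrument calibration = ((9−3)/6)² = 1.000
te_Pilot data = (4 + 4·6 + 14)/6 = 42/6 = 7; σ²_Pilot data = ((14−4)/6)² = 2.778
te_Data collection = (4 + 4·5 + 6)/6 = 30/6 = 5; σ²_Data collection = ((6−4)/6)² = 0.111
te_Data cleaning = (1 + 4·5 + 15)/6 = 36/6 = 6; σ²_Data cleaning = ((15−1)/6)² = 5.444
te_Analysis = (3 + 4·8 + 25)/6 = 60/6 = 10; σ²_Analysis = ((25−3)/6)² = 13.444
te_Draft manuscript = (1 + 4·3 + 5)/6 = 18/6 = 3; σ²_Draft manuscript = ((5−1)/6)² = 0.444

Forward pass:
ES_Recruitment = 0; EF_Recruitment = 9
ES_Instrument calibration = 0; EF_Instrument calibration = 6
ES_Pilot data = max(EF_Recruitment=9, EF_Instrument calibration=6) = 9; EF_Pilot data = 9+7 = 16
ES_Data collection = 9; EF_Data collection = 9+5 = 14
ES_Data cleaning = max(EF_Recruitment=9, EF_Instrument calibration=6) = 9; EF_Data cleaning = 9+6 = 15
ES_Analysis = 9; EF_Analysis = 9+10 = 19
ES_Draft manuscript = max(EF_Instrument calibration=6, EF_Pilot data=16, EF_Data collection=14, EF_Data cleaning=15, EF_Analysis=19) = 19; EF_Draft manuscript = 19+3 = 22
Expected project duration μ = 22 weeks. Critical path: Recruitment → Analysis → Draft manuscript.

Variance along critical path = 4.000 + 13.444 + 0.444 = 17.889; σ = √17.889 = 4.230 weeks.
Z = (30 − 22) / 4.230 = 1.891
P(T ≤ 30) = Φ(1.891) ≈ 0.971

0.971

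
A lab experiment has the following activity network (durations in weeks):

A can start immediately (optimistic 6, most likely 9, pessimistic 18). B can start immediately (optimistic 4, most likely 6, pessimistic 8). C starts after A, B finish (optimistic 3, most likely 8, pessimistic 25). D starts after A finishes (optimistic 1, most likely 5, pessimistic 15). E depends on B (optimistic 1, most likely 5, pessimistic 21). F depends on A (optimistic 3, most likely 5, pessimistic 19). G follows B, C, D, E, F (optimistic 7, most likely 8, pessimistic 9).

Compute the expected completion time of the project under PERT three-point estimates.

te_A = (6 + 4·9 + 18)/6 = 60/6 = 10
te_B = (4 + 4·6 + 8)/6 = 36/6 = 6
te_C = (3 + 4·8 + 25)/6 = 60/6 = 10
te_D = (1 + 4·5 + 15)/6 = 36/6 = 6
te_E = (1 + 4·5 + 21)/6 = 42/6 = 7
te_F = (3 + 4·5 + 19)/6 = 42/6 = 7
te_G = (7 + 4·8 + 9)/6 = 48/6 = 8

Forward pass:
ES_A = 0; EF_A = 10
ES_B = 0; EF_B = 6
ES_C = max(EF_A=10, EF_B=6) = 10; EF_C = 10+10 = 20
ES_D = 10; EF_D = 10+6 = 16
ES_E = 6; EF_E = 6+7 = 13
ES_F = 10; EF_F = 10+7 = 17
ES_G = max(EF_B=6, EF_C=20, EF_D=16, EF_E=13, EF_F=17) = 20; EF_G = 20+8 = 28
Expected project duration μ = 28 weeks. Critical path: A → C → G.

28 weeks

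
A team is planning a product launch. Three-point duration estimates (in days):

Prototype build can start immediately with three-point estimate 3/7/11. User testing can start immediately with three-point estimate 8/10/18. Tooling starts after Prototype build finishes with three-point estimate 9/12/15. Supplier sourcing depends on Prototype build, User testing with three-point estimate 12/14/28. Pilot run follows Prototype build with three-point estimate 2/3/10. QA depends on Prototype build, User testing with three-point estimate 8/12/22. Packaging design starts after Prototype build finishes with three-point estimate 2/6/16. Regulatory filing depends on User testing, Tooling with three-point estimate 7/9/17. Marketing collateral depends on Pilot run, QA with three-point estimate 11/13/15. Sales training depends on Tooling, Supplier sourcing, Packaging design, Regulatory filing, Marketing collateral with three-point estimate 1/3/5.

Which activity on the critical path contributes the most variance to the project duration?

te_Prototype build = (3 + 4·7 + 11)/6 = 42/6 = 7; σ²_Prototype build = ((11−3)/6)² = 1.778
te_User testing = (8 + 4·10 + 18)/6 = 66/6 = 11; σ²_User testing = ((18−8)/6)² = 2.778
te_Tooling = (9 + 4·12 + 15)/6 = 72/6 = 12; σ²_Tooling = ((15−9)/6)² = 1.000
te_Supplier sourcing = (12 + 4·14 + 28)/6 = 96/6 = 16; σ²_Supplier sourcing = ((28−12)/6)² = 7.111
te_Pilot run = (2 + 4·3 + 10)/6 = 24/6 = 4; σ²_Pilot run = ((10−2)/6)² = 1.778
te_QA = (8 + 4·12 + 22)/6 = 78/6 = 13; σ²_QA = ((22−8)/6)² = 5.444
te_Packaging design = (2 + 4·6 + 16)/6 = 42/6 = 7; σ²_Packaging design = ((16−2)/6)² = 5.444
te_Regulatory filing = (7 + 4·9 + 17)/6 = 60/6 = 10; σ²_Regulatory filing = ((17−7)/6)² = 2.778
te_Marketing collateral = (11 + 4·13 + 15)/6 = 78/6 = 13; σ²_Marketing collateral = ((15−11)/6)² = 0.444
te_Sales training = (1 + 4·3 + 5)/6 = 18/6 = 3; σ²_Sales training = ((5−1)/6)² = 0.444

Forward pass:
ES_Prototype build = 0; EF_Prototype build = 7
ES_User testing = 0; EF_User testing = 11
ES_Tooling = 7; EF_Tooling = 7+12 = 19
ES_Supplier sourcing = max(EF_Prototype build=7, EF_User testing=11) = 11; EF_Supplier sourcing = 11+16 = 27
ES_Pilot run = 7; EF_Pilot run = 7+4 = 11
ES_QA = max(EF_Prototype build=7, EF_User testing=11) = 11; EF_QA = 11+13 = 24
ES_Packaging design = 7; EF_Packaging design = 7+7 = 14
ES_Regulatory filing = max(EF_User testing=11, EF_Tooling=19) = 19; EF_Regulatory filing = 19+10 = 29
ES_Marketing collateral = max(EF_Pilot run=11, EF_QA=24) = 24; EF_Marketing collateral = 24+13 = 37
ES_Sales training = max(EF_Tooling=19, EF_Supplier sourcing=27, EF_Packaging design=14, EF_Regulatory filing=29, EF_Marketing collateral=37) = 37; EF_Sales training = 37+3 = 40
Expected project duration μ = 40 days. Critical path: User testing → QA → Marketing collateral → Sales training.

Variances on critical path: σ²_User testing=2.778, σ²_QA=5.444, σ²_Marketing collateral=0.444, σ²_Sales training=0.444.
Largest is σ²_QA = 5.444.

QA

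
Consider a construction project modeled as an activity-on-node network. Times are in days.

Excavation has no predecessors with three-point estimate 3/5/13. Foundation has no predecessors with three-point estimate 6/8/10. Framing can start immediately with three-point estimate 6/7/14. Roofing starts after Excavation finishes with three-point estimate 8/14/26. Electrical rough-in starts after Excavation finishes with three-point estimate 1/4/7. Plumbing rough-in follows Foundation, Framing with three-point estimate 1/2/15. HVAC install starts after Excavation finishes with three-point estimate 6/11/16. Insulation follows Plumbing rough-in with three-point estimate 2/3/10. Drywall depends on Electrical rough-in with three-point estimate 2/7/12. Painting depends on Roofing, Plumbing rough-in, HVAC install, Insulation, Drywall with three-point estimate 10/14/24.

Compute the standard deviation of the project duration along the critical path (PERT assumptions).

te_Excavation = (3 + 4·5 + 13)/6 = 36/6 = 6; σ²_Excavation = ((13−3)/6)² = 2.778
te_Foundation = (6 + 4·8 + 10)/6 = 48/6 = 8; σ²_Foundation = ((10−6)/6)² = 0.444
te_Framing = (6 + 4·7 + 14)/6 = 48/6 = 8; σ²_Framing = ((14−6)/6)² = 1.778
te_Roofing = (8 + 4·14 + 26)/6 = 90/6 = 15; σ²_Roofing = ((26−8)/6)² = 9.000
te_Electrical rough-in = (1 + 4·4 + 7)/6 = 24/6 = 4; σ²_Electrical rough-in = ((7−1)/6)² = 1.000
te_Plumbing rough-in = (1 + 4·2 + 15)/6 = 24/6 = 4; σ²_Plumbing rough-in = ((15−1)/6)² = 5.444
te_HVAC install = (6 + 4·11 + 16)/6 = 66/6 = 11; σ²_HVAC install = ((16−6)/6)² = 2.778
te_Insulation = (2 + 4·3 + 10)/6 = 24/6 = 4; σ²_Insulation = ((10−2)/6)² = 1.778
te_Drywall = (2 + 4·7 + 12)/6 = 42/6 = 7; σ²_Drywall = ((12−2)/6)² = 2.778
te_Painting = (10 + 4·14 + 24)/6 = 90/6 = 15; σ²_Painting = ((24−10)/6)² = 5.444

Forward pass:
ES_Excavation = 0; EF_Excavation = 6
ES_Foundation = 0; EF_Foundation = 8
ES_Framing = 0; EF_Framing = 8
ES_Roofing = 6; EF_Roofing = 6+15 = 21
ES_Electrical rough-in = 6; EF_Electrical rough-in = 6+4 = 10
ES_Plumbing rough-in = max(EF_Foundation=8, EF_Framing=8) = 8; EF_Plumbing rough-in = 8+4 = 12
ES_HVAC install = 6; EF_HVAC install = 6+11 = 17
ES_Insulation = 12; EF_Insulation = 12+4 = 16
ES_Drywall = 10; EF_Drywall = 10+7 = 17
ES_Painting = max(EF_Roofing=21, EF_Plumbing rough-in=12, EF_HVAC install=17, EF_Insulation=16, EF_Drywall=17) = 21; EF_Painting = 21+15 = 36
Expected project duration μ = 36 days. Critical path: Excavation → Roofing → Painting.

Variance along critical path = 2.778 + 9.000 + 5.444 = 17.222
σ = √17.222 = 4.150 days

4.15 days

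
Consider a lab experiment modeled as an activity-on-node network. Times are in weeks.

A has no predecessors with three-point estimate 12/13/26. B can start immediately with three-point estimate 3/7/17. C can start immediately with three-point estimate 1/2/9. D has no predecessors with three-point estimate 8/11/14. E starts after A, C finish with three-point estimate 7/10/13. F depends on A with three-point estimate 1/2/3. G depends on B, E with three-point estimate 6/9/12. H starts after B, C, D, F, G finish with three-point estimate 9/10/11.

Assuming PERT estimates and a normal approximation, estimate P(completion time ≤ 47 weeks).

0.862

te_A = (12 + 4·13 + 26)/6 = 90/6 = 15; σ²_A = ((26−12)/6)² = 5.444
te_B = (3 + 4·7 + 17)/6 = 48/6 = 8; σ²_B = ((17−3)/6)² = 5.444
te_C = (1 + 4·2 + 9)/6 = 18/6 = 3; σ²_C = ((9−1)/6)² = 1.778
te_D = (8 + 4·11 + 14)/6 = 66/6 = 11; σ²_D = ((14−8)/6)² = 1.000
te_E = (7 + 4·10 + 13)/6 = 60/6 = 10; σ²_E = ((13−7)/6)² = 1.000
te_F = (1 + 4·2 + 3)/6 = 12/6 = 2; σ²_F = ((3−1)/6)² = 0.111
te_G = (6 + 4·9 + 12)/6 = 54/6 = 9; σ²_G = ((12−6)/6)² = 1.000
te_H = (9 + 4·10 + 11)/6 = 60/6 = 10; σ²_H = ((11−9)/6)² = 0.111

Forward pass:
ES_A = 0; EF_A = 15
ES_B = 0; EF_B = 8
ES_C = 0; EF_C = 3
ES_D = 0; EF_D = 11
ES_E = max(EF_A=15, EF_C=3) = 15; EF_E = 15+10 = 25
ES_F = 15; EF_F = 15+2 = 17
ES_G = max(EF_B=8, EF_E=25) = 25; EF_G = 25+9 = 34
ES_H = max(EF_B=8, EF_C=3, EF_D=11, EF_F=17, EF_G=34) = 34; EF_H = 34+10 = 44
Expected project duration μ = 44 weeks. Critical path: A → E → G → H.

Variance along critical path = 5.444 + 1.000 + 1.000 + 0.111 = 7.556; σ = √7.556 = 2.749 weeks.
Z = (47 − 44) / 2.749 = 1.091
P(T ≤ 47) = Φ(1.091) ≈ 0.862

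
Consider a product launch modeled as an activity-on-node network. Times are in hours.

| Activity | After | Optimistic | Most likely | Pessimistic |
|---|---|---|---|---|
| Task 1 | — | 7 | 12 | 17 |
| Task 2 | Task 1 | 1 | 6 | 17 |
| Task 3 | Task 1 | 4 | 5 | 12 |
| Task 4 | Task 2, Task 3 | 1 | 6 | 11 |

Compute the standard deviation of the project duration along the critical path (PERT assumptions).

3.56 hours

te_Task 1 = (7 + 4·12 + 17)/6 = 72/6 = 12; σ²_Task 1 = ((17−7)/6)² = 2.778
te_Task 2 = (1 + 4·6 + 17)/6 = 42/6 = 7; σ²_Task 2 = ((17−1)/6)² = 7.111
te_Task 3 = (4 + 4·5 + 12)/6 = 36/6 = 6; σ²_Task 3 = ((12−4)/6)² = 1.778
te_Task 4 = (1 + 4·6 + 11)/6 = 36/6 = 6; σ²_Task 4 = ((11−1)/6)² = 2.778

Forward pass:
ES_Task 1 = 0; EF_Task 1 = 12
ES_Task 2 = 12; EF_Task 2 = 12+7 = 19
ES_Task 3 = 12; EF_Task 3 = 12+6 = 18
ES_Task 4 = max(EF_Task 2=19, EF_Task 3=18) = 19; EF_Task 4 = 19+6 = 25
Expected project duration μ = 25 hours. Critical path: Task 1 → Task 2 → Task 4.

Variance along critical path = 2.778 + 7.111 + 2.778 = 12.667
σ = √12.667 = 3.559 hours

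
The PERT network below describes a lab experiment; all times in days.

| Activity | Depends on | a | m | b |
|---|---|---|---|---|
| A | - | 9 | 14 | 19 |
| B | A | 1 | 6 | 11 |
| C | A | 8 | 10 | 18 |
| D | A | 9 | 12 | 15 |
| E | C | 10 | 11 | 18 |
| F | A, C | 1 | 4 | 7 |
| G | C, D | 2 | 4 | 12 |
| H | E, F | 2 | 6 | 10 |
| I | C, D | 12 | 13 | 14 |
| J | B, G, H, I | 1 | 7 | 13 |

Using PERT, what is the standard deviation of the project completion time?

te_A = (9 + 4·14 + 19)/6 = 84/6 = 14; σ²_A = ((19−9)/6)² = 2.778
te_B = (1 + 4·6 + 11)/6 = 36/6 = 6; σ²_B = ((11−1)/6)² = 2.778
te_C = (8 + 4·10 + 18)/6 = 66/6 = 11; σ²_C = ((18−8)/6)² = 2.778
te_D = (9 + 4·12 + 15)/6 = 72/6 = 12; σ²_D = ((15−9)/6)² = 1.000
te_E = (10 + 4·11 + 18)/6 = 72/6 = 12; σ²_E = ((18−10)/6)² = 1.778
te_F = (1 + 4·4 + 7)/6 = 24/6 = 4; σ²_F = ((7−1)/6)² = 1.000
te_G = (2 + 4·4 + 12)/6 = 30/6 = 5; σ²_G = ((12−2)/6)² = 2.778
te_H = (2 + 4·6 + 10)/6 = 36/6 = 6; σ²_H = ((10−2)/6)² = 1.778
te_I = (12 + 4·13 + 14)/6 = 78/6 = 13; σ²_I = ((14−12)/6)² = 0.111
te_J = (1 + 4·7 + 13)/6 = 42/6 = 7; σ²_J = ((13−1)/6)² = 4.000

Forward pass:
ES_A = 0; EF_A = 14
ES_B = 14; EF_B = 14+6 = 20
ES_C = 14; EF_C = 14+11 = 25
ES_D = 14; EF_D = 14+12 = 26
ES_E = 25; EF_E = 25+12 = 37
ES_F = max(EF_A=14, EF_C=25) = 25; EF_F = 25+4 = 29
ES_G = max(EF_C=25, EF_D=26) = 26; EF_G = 26+5 = 31
ES_H = max(EF_E=37, EF_F=29) = 37; EF_H = 37+6 = 43
ES_I = max(EF_C=25, EF_D=26) = 26; EF_I = 26+13 = 39
ES_J = max(EF_B=20, EF_G=31, EF_H=43, EF_I=39) = 43; EF_J = 43+7 = 50
Expected project duration μ = 50 days. Critical path: A → C → E → H → J.

Variance along critical path = 2.778 + 2.778 + 1.778 + 1.778 + 4.000 = 13.111
σ = √13.111 = 3.621 days

3.62 days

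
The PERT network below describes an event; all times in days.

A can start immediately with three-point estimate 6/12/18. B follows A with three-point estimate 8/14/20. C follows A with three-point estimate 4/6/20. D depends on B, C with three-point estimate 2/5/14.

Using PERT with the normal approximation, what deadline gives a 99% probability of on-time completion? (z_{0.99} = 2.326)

40.1 days

te_A = (6 + 4·12 + 18)/6 = 72/6 = 12; σ²_A = ((18−6)/6)² = 4.000
te_B = (8 + 4·14 + 20)/6 = 84/6 = 14; σ²_B = ((20−8)/6)² = 4.000
te_C = (4 + 4·6 + 20)/6 = 48/6 = 8; σ²_C = ((20−4)/6)² = 7.111
te_D = (2 + 4·5 + 14)/6 = 36/6 = 6; σ²_D = ((14−2)/6)² = 4.000

Forward pass:
ES_A = 0; EF_A = 12
ES_B = 12; EF_B = 12+14 = 26
ES_C = 12; EF_C = 12+8 = 20
ES_D = max(EF_B=26, EF_C=20) = 26; EF_D = 26+6 = 32
Expected project duration μ = 32 days. Critical path: A → B → D.

Variance along critical path = 4.000 + 4.000 + 4.000 = 12.000; σ = 3.464 days.
D = μ + z·σ = 32 + 2.326·3.464 = 40.1 days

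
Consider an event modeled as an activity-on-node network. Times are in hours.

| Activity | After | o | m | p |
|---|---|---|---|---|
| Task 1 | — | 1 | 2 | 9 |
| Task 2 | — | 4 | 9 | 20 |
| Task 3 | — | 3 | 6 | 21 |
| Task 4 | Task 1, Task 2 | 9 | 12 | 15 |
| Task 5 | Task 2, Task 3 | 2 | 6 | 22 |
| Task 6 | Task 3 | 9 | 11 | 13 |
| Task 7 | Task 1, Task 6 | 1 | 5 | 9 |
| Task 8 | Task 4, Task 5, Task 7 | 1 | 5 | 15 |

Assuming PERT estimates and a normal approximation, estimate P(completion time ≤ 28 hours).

0.312

te_Task 1 = (1 + 4·2 + 9)/6 = 18/6 = 3; σ²_Task 1 = ((9−1)/6)² = 1.778
te_Task 2 = (4 + 4·9 + 20)/6 = 60/6 = 10; σ²_Task 2 = ((20−4)/6)² = 7.111
te_Task 3 = (3 + 4·6 + 21)/6 = 48/6 = 8; σ²_Task 3 = ((21−3)/6)² = 9.000
te_Task 4 = (9 + 4·12 + 15)/6 = 72/6 = 12; σ²_Task 4 = ((15−9)/6)² = 1.000
te_Task 5 = (2 + 4·6 + 22)/6 = 48/6 = 8; σ²_Task 5 = ((22−2)/6)² = 11.111
te_Task 6 = (9 + 4·11 + 13)/6 = 66/6 = 11; σ²_Task 6 = ((13−9)/6)² = 0.444
te_Task 7 = (1 + 4·5 + 9)/6 = 30/6 = 5; σ²_Task 7 = ((9−1)/6)² = 1.778
te_Task 8 = (1 + 4·5 + 15)/6 = 36/6 = 6; σ²_Task 8 = ((15−1)/6)² = 5.444

Forward pass:
ES_Task 1 = 0; EF_Task 1 = 3
ES_Task 2 = 0; EF_Task 2 = 10
ES_Task 3 = 0; EF_Task 3 = 8
ES_Task 4 = max(EF_Task 1=3, EF_Task 2=10) = 10; EF_Task 4 = 10+12 = 22
ES_Task 5 = max(EF_Task 2=10, EF_Task 3=8) = 10; EF_Task 5 = 10+8 = 18
ES_Task 6 = 8; EF_Task 6 = 8+11 = 19
ES_Task 7 = max(EF_Task 1=3, EF_Task 6=19) = 19; EF_Task 7 = 19+5 = 24
ES_Task 8 = max(EF_Task 4=22, EF_Task 5=18, EF_Task 7=24) = 24; EF_Task 8 = 24+6 = 30
Expected project duration μ = 30 hours. Critical path: Task 3 → Task 6 → Task 7 → Task 8.

Variance along critical path = 9.000 + 0.444 + 1.778 + 5.444 = 16.667; σ = √16.667 = 4.082 hours.
Z = (28 − 30) / 4.082 = -0.490
P(T ≤ 28) = Φ(-0.490) ≈ 0.312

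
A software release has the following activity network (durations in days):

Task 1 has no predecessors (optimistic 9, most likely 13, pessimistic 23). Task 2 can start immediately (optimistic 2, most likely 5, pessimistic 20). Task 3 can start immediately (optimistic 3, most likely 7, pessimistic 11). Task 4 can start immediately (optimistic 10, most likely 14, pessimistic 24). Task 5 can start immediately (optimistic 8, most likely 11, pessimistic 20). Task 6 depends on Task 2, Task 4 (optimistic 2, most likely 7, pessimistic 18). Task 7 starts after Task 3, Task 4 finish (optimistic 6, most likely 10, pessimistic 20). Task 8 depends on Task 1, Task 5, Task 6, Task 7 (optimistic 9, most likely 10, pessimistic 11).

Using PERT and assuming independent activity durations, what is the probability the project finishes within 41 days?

te_Task 1 = (9 + 4·13 + 23)/6 = 84/6 = 14; σ²_Task 1 = ((23−9)/6)² = 5.444
te_Task 2 = (2 + 4·5 + 20)/6 = 42/6 = 7; σ²_Task 2 = ((20−2)/6)² = 9.000
te_Task 3 = (3 + 4·7 + 11)/6 = 42/6 = 7; σ²_Task 3 = ((11−3)/6)² = 1.778
te_Task 4 = (10 + 4·14 + 24)/6 = 90/6 = 15; σ²_Task 4 = ((24−10)/6)² = 5.444
te_Task 5 = (8 + 4·11 + 20)/6 = 72/6 = 12; σ²_Task 5 = ((20−8)/6)² = 4.000
te_Task 6 = (2 + 4·7 + 18)/6 = 48/6 = 8; σ²_Task 6 = ((18−2)/6)² = 7.111
te_Task 7 = (6 + 4·10 + 20)/6 = 66/6 = 11; σ²_Task 7 = ((20−6)/6)² = 5.444
te_Task 8 = (9 + 4·10 + 11)/6 = 60/6 = 10; σ²_Task 8 = ((11−9)/6)² = 0.111

Forward pass:
ES_Task 1 = 0; EF_Task 1 = 14
ES_Task 2 = 0; EF_Task 2 = 7
ES_Task 3 = 0; EF_Task 3 = 7
ES_Task 4 = 0; EF_Task 4 = 15
ES_Task 5 = 0; EF_Task 5 = 12
ES_Task 6 = max(EF_Task 2=7, EF_Task 4=15) = 15; EF_Task 6 = 15+8 = 23
ES_Task 7 = max(EF_Task 3=7, EF_Task 4=15) = 15; EF_Task 7 = 15+11 = 26
ES_Task 8 = max(EF_Task 1=14, EF_Task 5=12, EF_Task 6=23, EF_Task 7=26) = 26; EF_Task 8 = 26+10 = 36
Expected project duration μ = 36 days. Critical path: Task 4 → Task 7 → Task 8.

Variance along critical path = 5.444 + 5.444 + 0.111 = 11.000; σ = √11.000 = 3.317 days.
Z = (41 − 36) / 3.317 = 1.508
P(T ≤ 41) = Φ(1.508) ≈ 0.934

0.934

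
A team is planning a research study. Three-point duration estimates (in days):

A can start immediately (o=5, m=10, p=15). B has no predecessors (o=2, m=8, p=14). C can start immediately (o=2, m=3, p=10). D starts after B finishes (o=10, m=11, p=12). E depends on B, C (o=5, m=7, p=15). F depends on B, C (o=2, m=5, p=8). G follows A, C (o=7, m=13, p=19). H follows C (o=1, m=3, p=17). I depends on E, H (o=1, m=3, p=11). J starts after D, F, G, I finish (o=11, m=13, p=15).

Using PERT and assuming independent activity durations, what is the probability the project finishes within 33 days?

te_A = (5 + 4·10 + 15)/6 = 60/6 = 10; σ²_A = ((15−5)/6)² = 2.778
te_B = (2 + 4·8 + 14)/6 = 48/6 = 8; σ²_B = ((14−2)/6)² = 4.000
te_C = (2 + 4·3 + 10)/6 = 24/6 = 4; σ²_C = ((10−2)/6)² = 1.778
te_D = (10 + 4·11 + 12)/6 = 66/6 = 11; σ²_D = ((12−10)/6)² = 0.111
te_E = (5 + 4·7 + 15)/6 = 48/6 = 8; σ²_E = ((15−5)/6)² = 2.778
te_F = (2 + 4·5 + 8)/6 = 30/6 = 5; σ²_F = ((8−2)/6)² = 1.000
te_G = (7 + 4·13 + 19)/6 = 78/6 = 13; σ²_G = ((19−7)/6)² = 4.000
te_H = (1 + 4·3 + 17)/6 = 30/6 = 5; σ²_H = ((17−1)/6)² = 7.111
te_I = (1 + 4·3 + 11)/6 = 24/6 = 4; σ²_I = ((11−1)/6)² = 2.778
te_J = (11 + 4·13 + 15)/6 = 78/6 = 13; σ²_J = ((15−11)/6)² = 0.444

Forward pass:
ES_A = 0; EF_A = 10
ES_B = 0; EF_B = 8
ES_C = 0; EF_C = 4
ES_D = 8; EF_D = 8+11 = 19
ES_E = max(EF_B=8, EF_C=4) = 8; EF_E = 8+8 = 16
ES_F = max(EF_B=8, EF_C=4) = 8; EF_F = 8+5 = 13
ES_G = max(EF_A=10, EF_C=4) = 10; EF_G = 10+13 = 23
ES_H = 4; EF_H = 4+5 = 9
ES_I = max(EF_E=16, EF_H=9) = 16; EF_I = 16+4 = 20
ES_J = max(EF_D=19, EF_F=13, EF_G=23, EF_I=20) = 23; EF_J = 23+13 = 36
Expected project duration μ = 36 days. Critical path: A → G → J.

Variance along critical path = 2.778 + 4.000 + 0.444 = 7.222; σ = √7.222 = 2.687 days.
Z = (33 − 36) / 2.687 = -1.116
P(T ≤ 33) = Φ(-1.116) ≈ 0.132

0.132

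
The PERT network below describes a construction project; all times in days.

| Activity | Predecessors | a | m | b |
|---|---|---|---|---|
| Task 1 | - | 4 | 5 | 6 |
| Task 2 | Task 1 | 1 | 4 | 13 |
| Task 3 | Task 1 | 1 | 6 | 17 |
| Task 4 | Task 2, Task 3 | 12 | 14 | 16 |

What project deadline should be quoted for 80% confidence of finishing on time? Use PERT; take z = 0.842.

28.3 days

te_Task 1 = (4 + 4·5 + 6)/6 = 30/6 = 5; σ²_Task 1 = ((6−4)/6)² = 0.111
te_Task 2 = (1 + 4·4 + 13)/6 = 30/6 = 5; σ²_Task 2 = ((13−1)/6)² = 4.000
te_Task 3 = (1 + 4·6 + 17)/6 = 42/6 = 7; σ²_Task 3 = ((17−1)/6)² = 7.111
te_Task 4 = (12 + 4·14 + 16)/6 = 84/6 = 14; σ²_Task 4 = ((16−12)/6)² = 0.444

Forward pass:
ES_Task 1 = 0; EF_Task 1 = 5
ES_Task 2 = 5; EF_Task 2 = 5+5 = 10
ES_Task 3 = 5; EF_Task 3 = 5+7 = 12
ES_Task 4 = max(EF_Task 2=10, EF_Task 3=12) = 12; EF_Task 4 = 12+14 = 26
Expected project duration μ = 26 days. Critical path: Task 1 → Task 3 → Task 4.

Variance along critical path = 0.111 + 7.111 + 0.444 = 7.667; σ = 2.769 days.
D = μ + z·σ = 26 + 0.842·2.769 = 28.3 days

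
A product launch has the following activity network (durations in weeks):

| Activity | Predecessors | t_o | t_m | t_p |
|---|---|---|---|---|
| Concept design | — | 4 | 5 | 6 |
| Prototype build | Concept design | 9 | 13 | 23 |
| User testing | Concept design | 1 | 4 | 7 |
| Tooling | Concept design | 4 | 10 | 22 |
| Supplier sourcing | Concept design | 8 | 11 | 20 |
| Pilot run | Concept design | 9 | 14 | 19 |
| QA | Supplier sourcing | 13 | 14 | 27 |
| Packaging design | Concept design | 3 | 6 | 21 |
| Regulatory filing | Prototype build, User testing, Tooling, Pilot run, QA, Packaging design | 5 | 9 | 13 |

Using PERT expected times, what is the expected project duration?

42 weeks

te_Concept design = (4 + 4·5 + 6)/6 = 30/6 = 5
te_Prototype build = (9 + 4·13 + 23)/6 = 84/6 = 14
te_User testing = (1 + 4·4 + 7)/6 = 24/6 = 4
te_Tooling = (4 + 4·10 + 22)/6 = 66/6 = 11
te_Supplier sourcing = (8 + 4·11 + 20)/6 = 72/6 = 12
te_Pilot run = (9 + 4·14 + 19)/6 = 84/6 = 14
te_QA = (13 + 4·14 + 27)/6 = 96/6 = 16
te_Packaging design = (3 + 4·6 + 21)/6 = 48/6 = 8
te_Regulatory filing = (5 + 4·9 + 13)/6 = 54/6 = 9

Forward pass:
ES_Concept design = 0; EF_Concept design = 5
ES_Prototype build = 5; EF_Prototype build = 5+14 = 19
ES_User testing = 5; EF_User testing = 5+4 = 9
ES_Tooling = 5; EF_Tooling = 5+11 = 16
ES_Supplier sourcing = 5; EF_Supplier sourcing = 5+12 = 17
ES_Pilot run = 5; EF_Pilot run = 5+14 = 19
ES_QA = 17; EF_QA = 17+16 = 33
ES_Packaging design = 5; EF_Packaging design = 5+8 = 13
ES_Regulatory filing = max(EF_Prototype build=19, EF_User testing=9, EF_Tooling=16, EF_Pilot run=19, EF_QA=33, EF_Packaging design=13) = 33; EF_Regulatory filing = 33+9 = 42
Expected project duration μ = 42 weeks. Critical path: Concept design → Supplier sourcing → QA → Regulatory filing.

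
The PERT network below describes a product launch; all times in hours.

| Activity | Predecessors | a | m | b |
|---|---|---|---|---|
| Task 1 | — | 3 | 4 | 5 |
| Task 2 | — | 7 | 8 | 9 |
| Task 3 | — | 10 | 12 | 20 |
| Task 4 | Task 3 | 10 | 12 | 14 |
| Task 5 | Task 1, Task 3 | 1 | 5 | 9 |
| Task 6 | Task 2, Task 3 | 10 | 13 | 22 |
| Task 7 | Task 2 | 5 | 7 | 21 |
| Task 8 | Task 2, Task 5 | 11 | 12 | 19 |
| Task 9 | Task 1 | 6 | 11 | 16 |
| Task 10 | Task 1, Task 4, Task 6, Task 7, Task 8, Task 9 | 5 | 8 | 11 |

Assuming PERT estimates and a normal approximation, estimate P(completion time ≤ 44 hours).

0.968

te_Task 1 = (3 + 4·4 + 5)/6 = 24/6 = 4; σ²_Task 1 = ((5−3)/6)² = 0.111
te_Task 2 = (7 + 4·8 + 9)/6 = 48/6 = 8; σ²_Task 2 = ((9−7)/6)² = 0.111
te_Task 3 = (10 + 4·12 + 20)/6 = 78/6 = 13; σ²_Task 3 = ((20−10)/6)² = 2.778
te_Task 4 = (10 + 4·12 + 14)/6 = 72/6 = 12; σ²_Task 4 = ((14−10)/6)² = 0.444
te_Task 5 = (1 + 4·5 + 9)/6 = 30/6 = 5; σ²_Task 5 = ((9−1)/6)² = 1.778
te_Task 6 = (10 + 4·13 + 22)/6 = 84/6 = 14; σ²_Task 6 = ((22−10)/6)² = 4.000
te_Task 7 = (5 + 4·7 + 21)/6 = 54/6 = 9; σ²_Task 7 = ((21−5)/6)² = 7.111
te_Task 8 = (11 + 4·12 + 19)/6 = 78/6 = 13; σ²_Task 8 = ((19−11)/6)² = 1.778
te_Task 9 = (6 + 4·11 + 16)/6 = 66/6 = 11; σ²_Task 9 = ((16−6)/6)² = 2.778
te_Task 10 = (5 + 4·8 + 11)/6 = 48/6 = 8; σ²_Task 10 = ((11−5)/6)² = 1.000

Forward pass:
ES_Task 1 = 0; EF_Task 1 = 4
ES_Task 2 = 0; EF_Task 2 = 8
ES_Task 3 = 0; EF_Task 3 = 13
ES_Task 4 = 13; EF_Task 4 = 13+12 = 25
ES_Task 5 = max(EF_Task 1=4, EF_Task 3=13) = 13; EF_Task 5 = 13+5 = 18
ES_Task 6 = max(EF_Task 2=8, EF_Task 3=13) = 13; EF_Task 6 = 13+14 = 27
ES_Task 7 = 8; EF_Task 7 = 8+9 = 17
ES_Task 8 = max(EF_Task 2=8, EF_Task 5=18) = 18; EF_Task 8 = 18+13 = 31
ES_Task 9 = 4; EF_Task 9 = 4+11 = 15
ES_Task 10 = max(EF_Task 1=4, EF_Task 4=25, EF_Task 6=27, EF_Task 7=17, EF_Task 8=31, EF_Task 9=15) = 31; EF_Task 10 = 31+8 = 39
Expected project duration μ = 39 hours. Critical path: Task 3 → Task 5 → Task 8 → Task 10.

Variance along critical path = 2.778 + 1.778 + 1.778 + 1.000 = 7.333; σ = √7.333 = 2.708 hours.
Z = (44 − 39) / 2.708 = 1.846
P(T ≤ 44) = Φ(1.846) ≈ 0.968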